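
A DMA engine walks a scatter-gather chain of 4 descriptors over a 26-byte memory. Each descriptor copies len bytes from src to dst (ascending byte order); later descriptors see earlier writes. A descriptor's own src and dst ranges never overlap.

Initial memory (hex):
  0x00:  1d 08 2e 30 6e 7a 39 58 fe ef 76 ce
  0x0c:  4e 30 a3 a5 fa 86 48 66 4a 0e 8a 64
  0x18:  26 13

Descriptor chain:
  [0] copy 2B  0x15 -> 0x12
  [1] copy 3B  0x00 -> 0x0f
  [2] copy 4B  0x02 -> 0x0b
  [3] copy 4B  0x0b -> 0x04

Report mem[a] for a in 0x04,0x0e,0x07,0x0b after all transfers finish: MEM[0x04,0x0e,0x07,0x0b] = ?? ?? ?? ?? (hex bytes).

MEM[0x04,0x0e,0x07,0x0b] = 2e 7a 7a 2e

D0: mem[0x12..0x13] <- [0e 8a]
D1: mem[0x0f..0x11] <- [1d 08 2e]
D2: mem[0x0b..0x0e] <- [2e 30 6e 7a]
D3: mem[0x04..0x07] <- [2e 30 6e 7a]
query mem[0x04]=0x2e, mem[0x0e]=0x7a, mem[0x07]=0x7a, mem[0x0b]=0x2e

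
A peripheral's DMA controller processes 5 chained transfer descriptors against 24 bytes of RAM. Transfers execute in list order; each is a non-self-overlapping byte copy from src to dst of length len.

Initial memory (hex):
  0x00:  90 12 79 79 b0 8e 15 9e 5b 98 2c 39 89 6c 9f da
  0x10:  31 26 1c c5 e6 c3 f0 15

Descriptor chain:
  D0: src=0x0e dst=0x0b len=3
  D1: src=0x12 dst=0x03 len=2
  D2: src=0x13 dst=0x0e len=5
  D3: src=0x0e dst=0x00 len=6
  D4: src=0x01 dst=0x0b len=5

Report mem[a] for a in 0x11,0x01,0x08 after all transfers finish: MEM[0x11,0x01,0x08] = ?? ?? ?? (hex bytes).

#0 dst[0x0b+3] := {0x9f,0xda,0x31}
#1 dst[0x03+2] := {0x1c,0xc5}
#2 dst[0x0e+5] := {0xc5,0xe6,0xc3,0xf0,0x15}
#3 dst[0x00+6] := {0xc5,0xe6,0xc3,0xf0,0x15,0xc5}
#4 dst[0x0b+5] := {0xe6,0xc3,0xf0,0x15,0xc5}
query mem[0x11]=0xf0, mem[0x01]=0xe6, mem[0x08]=0x5b

MEM[0x11,0x01,0x08] = f0 e6 5b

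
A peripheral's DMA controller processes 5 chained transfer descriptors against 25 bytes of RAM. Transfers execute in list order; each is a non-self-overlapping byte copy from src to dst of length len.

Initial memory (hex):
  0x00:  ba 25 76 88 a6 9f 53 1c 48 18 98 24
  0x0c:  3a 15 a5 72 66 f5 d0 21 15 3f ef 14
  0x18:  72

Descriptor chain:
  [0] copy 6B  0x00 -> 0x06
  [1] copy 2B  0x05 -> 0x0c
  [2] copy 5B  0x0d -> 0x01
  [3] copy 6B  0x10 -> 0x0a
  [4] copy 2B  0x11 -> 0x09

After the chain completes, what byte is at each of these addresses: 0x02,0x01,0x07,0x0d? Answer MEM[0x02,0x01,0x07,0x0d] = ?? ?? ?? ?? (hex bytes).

MEM[0x02,0x01,0x07,0x0d] = a5 ba 25 21

[0] 0x00->0x06 len=6 : ba 25 76 88 a6 9f
[1] 0x05->0x0c len=2 : 9f ba
[2] 0x0d->0x01 len=5 : ba a5 72 66 f5
[3] 0x10->0x0a len=6 : 66 f5 d0 21 15 3f
[4] 0x11->0x09 len=2 : f5 d0
query mem[0x02]=0xa5, mem[0x01]=0xba, mem[0x07]=0x25, mem[0x0d]=0x21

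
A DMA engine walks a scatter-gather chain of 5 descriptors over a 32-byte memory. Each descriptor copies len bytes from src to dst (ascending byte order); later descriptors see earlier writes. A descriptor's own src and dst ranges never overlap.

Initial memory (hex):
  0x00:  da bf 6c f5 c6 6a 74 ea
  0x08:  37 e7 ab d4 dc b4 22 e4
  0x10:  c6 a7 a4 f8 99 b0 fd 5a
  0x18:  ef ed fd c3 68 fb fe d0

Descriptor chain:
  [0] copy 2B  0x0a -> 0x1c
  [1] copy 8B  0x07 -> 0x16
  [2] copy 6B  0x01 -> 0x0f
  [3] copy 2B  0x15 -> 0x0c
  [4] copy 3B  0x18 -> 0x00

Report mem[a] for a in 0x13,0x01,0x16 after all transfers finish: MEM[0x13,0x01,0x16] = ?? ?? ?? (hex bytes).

MEM[0x13,0x01,0x16] = 6a ab ea

[0] 0x0a->0x1c len=2 : ab d4
[1] 0x07->0x16 len=8 : ea 37 e7 ab d4 dc b4 22
[2] 0x01->0x0f len=6 : bf 6c f5 c6 6a 74
[3] 0x15->0x0c len=2 : b0 ea
[4] 0x18->0x00 len=3 : e7 ab d4
query mem[0x13]=0x6a, mem[0x01]=0xab, mem[0x16]=0xea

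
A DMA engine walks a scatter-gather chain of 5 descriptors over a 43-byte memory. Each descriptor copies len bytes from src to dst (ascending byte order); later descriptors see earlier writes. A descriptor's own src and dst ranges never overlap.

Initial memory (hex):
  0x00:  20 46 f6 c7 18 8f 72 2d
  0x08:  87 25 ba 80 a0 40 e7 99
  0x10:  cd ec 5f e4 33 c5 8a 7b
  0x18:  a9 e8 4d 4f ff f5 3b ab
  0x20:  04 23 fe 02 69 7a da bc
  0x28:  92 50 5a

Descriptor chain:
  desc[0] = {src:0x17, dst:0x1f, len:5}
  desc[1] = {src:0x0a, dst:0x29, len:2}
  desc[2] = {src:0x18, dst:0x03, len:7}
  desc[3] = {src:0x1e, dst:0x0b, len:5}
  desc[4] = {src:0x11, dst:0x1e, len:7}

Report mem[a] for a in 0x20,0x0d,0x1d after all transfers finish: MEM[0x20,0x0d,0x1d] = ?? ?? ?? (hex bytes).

D0: mem[0x1f..0x23] <- [7b a9 e8 4d 4f]
D1: mem[0x29..0x2a] <- [ba 80]
D2: mem[0x03..0x09] <- [a9 e8 4d 4f ff f5 3b]
D3: mem[0x0b..0x0f] <- [3b 7b a9 e8 4d]
D4: mem[0x1e..0x24] <- [ec 5f e4 33 c5 8a 7b]
query mem[0x20]=0xe4, mem[0x0d]=0xa9, mem[0x1d]=0xf5

MEM[0x20,0x0d,0x1d] = e4 a9 f5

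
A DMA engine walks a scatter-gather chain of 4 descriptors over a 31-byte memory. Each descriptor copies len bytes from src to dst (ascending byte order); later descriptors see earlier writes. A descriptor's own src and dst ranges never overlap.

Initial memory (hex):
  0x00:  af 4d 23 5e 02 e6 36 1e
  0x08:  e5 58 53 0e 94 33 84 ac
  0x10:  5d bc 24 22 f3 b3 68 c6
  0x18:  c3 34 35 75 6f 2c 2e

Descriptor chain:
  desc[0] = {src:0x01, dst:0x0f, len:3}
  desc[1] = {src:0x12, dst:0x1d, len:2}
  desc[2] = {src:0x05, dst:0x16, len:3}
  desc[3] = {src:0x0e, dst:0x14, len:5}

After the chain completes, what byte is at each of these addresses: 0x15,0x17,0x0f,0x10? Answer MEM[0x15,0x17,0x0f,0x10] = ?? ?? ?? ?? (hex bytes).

MEM[0x15,0x17,0x0f,0x10] = 4d 5e 4d 23

[0] 0x01->0x0f len=3 : 4d 23 5e
[1] 0x12->0x1d len=2 : 24 22
[2] 0x05->0x16 len=3 : e6 36 1e
[3] 0x0e->0x14 len=5 : 84 4d 23 5e 24
query mem[0x15]=0x4d, mem[0x17]=0x5e, mem[0x0f]=0x4d, mem[0x10]=0x23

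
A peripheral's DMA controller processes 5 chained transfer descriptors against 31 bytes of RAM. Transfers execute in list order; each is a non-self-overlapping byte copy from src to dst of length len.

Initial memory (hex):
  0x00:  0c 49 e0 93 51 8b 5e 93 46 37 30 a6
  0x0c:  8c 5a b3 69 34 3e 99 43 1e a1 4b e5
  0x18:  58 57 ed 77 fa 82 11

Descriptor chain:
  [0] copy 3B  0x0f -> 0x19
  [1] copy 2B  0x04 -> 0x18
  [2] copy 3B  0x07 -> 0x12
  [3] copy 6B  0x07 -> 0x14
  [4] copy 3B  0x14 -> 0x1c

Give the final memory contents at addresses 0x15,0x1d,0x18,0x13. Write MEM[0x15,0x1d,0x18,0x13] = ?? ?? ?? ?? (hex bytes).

  after D0: wrote 3B at 0x19 = 69343e
  after D1: wrote 2B at 0x18 = 518b
  after D2: wrote 3B at 0x12 = 934637
  after D3: wrote 6B at 0x14 = 93463730a68c
  after D4: wrote 3B at 0x1c = 934637
query mem[0x15]=0x46, mem[0x1d]=0x46, mem[0x18]=0xa6, mem[0x13]=0x46

MEM[0x15,0x1d,0x18,0x13] = 46 46 a6 46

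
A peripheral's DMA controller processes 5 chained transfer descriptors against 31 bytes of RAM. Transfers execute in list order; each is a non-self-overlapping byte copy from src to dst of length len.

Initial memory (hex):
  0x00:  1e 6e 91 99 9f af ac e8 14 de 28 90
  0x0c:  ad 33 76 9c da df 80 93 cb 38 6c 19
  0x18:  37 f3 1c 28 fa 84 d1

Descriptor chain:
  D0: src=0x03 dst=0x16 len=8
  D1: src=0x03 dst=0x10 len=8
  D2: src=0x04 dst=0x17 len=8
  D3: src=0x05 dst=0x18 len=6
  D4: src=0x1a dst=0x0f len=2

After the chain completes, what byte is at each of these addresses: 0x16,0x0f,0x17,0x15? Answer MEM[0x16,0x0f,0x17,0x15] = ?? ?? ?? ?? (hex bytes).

D0: mem[0x16..0x1d] <- [99 9f af ac e8 14 de 28]
D1: mem[0x10..0x17] <- [99 9f af ac e8 14 de 28]
D2: mem[0x17..0x1e] <- [9f af ac e8 14 de 28 90]
D3: mem[0x18..0x1d] <- [af ac e8 14 de 28]
D4: mem[0x0f..0x10] <- [e8 14]
query mem[0x16]=0xde, mem[0x0f]=0xe8, mem[0x17]=0x9f, mem[0x15]=0x14

MEM[0x16,0x0f,0x17,0x15] = de e8 9f 14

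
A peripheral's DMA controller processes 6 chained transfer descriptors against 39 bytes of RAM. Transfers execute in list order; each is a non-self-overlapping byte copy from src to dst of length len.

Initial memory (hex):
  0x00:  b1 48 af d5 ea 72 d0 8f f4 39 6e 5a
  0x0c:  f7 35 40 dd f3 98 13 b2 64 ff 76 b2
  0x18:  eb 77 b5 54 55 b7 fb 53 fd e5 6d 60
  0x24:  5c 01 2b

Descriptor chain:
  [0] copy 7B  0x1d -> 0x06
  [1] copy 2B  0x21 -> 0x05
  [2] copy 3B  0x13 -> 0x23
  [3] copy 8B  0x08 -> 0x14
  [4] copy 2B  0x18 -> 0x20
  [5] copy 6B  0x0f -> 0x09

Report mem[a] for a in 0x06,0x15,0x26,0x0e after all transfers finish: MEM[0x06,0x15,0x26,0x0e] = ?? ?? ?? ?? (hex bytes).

MEM[0x06,0x15,0x26,0x0e] = 6d fd 2b 53

D0: mem[0x06..0x0c] <- [b7 fb 53 fd e5 6d 60]
D1: mem[0x05..0x06] <- [e5 6d]
D2: mem[0x23..0x25] <- [b2 64 ff]
D3: mem[0x14..0x1b] <- [53 fd e5 6d 60 35 40 dd]
D4: mem[0x20..0x21] <- [60 35]
D5: mem[0x09..0x0e] <- [dd f3 98 13 b2 53]
query mem[0x06]=0x6d, mem[0x15]=0xfd, mem[0x26]=0x2b, mem[0x0e]=0x53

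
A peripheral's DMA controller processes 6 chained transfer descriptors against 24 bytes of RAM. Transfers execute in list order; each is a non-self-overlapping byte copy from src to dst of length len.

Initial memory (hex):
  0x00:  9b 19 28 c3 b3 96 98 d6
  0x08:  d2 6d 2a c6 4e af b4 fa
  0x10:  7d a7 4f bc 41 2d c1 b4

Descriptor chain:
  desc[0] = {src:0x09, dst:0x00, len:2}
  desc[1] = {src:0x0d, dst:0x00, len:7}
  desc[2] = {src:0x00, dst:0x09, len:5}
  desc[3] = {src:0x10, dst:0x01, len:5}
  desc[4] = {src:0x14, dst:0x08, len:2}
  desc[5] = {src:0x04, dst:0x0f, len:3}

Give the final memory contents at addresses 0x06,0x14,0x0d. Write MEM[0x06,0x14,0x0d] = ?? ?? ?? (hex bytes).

D0: mem[0x00..0x01] <- [6d 2a]
D1: mem[0x00..0x06] <- [af b4 fa 7d a7 4f bc]
D2: mem[0x09..0x0d] <- [af b4 fa 7d a7]
D3: mem[0x01..0x05] <- [7d a7 4f bc 41]
D4: mem[0x08..0x09] <- [41 2d]
D5: mem[0x0f..0x11] <- [bc 41 bc]
query mem[0x06]=0xbc, mem[0x14]=0x41, mem[0x0d]=0xa7

MEM[0x06,0x14,0x0d] = bc 41 a7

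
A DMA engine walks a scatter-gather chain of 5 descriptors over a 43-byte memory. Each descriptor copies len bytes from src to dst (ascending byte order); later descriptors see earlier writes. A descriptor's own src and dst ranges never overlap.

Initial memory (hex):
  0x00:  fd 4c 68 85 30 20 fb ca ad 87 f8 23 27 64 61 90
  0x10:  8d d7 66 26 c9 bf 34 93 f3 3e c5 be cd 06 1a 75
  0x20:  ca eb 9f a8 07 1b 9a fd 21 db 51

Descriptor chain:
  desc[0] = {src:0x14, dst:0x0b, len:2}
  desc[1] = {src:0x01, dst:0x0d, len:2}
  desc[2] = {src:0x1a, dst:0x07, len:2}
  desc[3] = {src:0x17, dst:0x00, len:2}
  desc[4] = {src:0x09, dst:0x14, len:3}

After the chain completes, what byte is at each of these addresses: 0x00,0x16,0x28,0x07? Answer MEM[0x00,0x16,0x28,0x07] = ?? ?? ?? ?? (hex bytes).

D0: mem[0x0b..0x0c] <- [c9 bf]
D1: mem[0x0d..0x0e] <- [4c 68]
D2: mem[0x07..0x08] <- [c5 be]
D3: mem[0x00..0x01] <- [93 f3]
D4: mem[0x14..0x16] <- [87 f8 c9]
query mem[0x00]=0x93, mem[0x16]=0xc9, mem[0x28]=0x21, mem[0x07]=0xc5

MEM[0x00,0x16,0x28,0x07] = 93 c9 21 c5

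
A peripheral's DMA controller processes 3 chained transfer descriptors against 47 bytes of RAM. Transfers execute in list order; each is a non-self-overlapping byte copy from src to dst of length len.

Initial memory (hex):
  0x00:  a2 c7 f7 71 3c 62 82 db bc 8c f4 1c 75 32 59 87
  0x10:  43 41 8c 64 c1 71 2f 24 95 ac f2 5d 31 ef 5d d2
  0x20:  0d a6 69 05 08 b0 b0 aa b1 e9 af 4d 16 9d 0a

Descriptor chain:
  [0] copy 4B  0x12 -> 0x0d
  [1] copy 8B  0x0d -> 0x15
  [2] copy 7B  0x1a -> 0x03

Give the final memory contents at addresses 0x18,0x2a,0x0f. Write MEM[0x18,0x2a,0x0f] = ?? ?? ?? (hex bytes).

#0 dst[0x0d+4] := {0x8c,0x64,0xc1,0x71}
#1 dst[0x15+8] := {0x8c,0x64,0xc1,0x71,0x41,0x8c,0x64,0xc1}
#2 dst[0x03+7] := {0x8c,0x64,0xc1,0xef,0x5d,0xd2,0x0d}
query mem[0x18]=0x71, mem[0x2a]=0xaf, mem[0x0f]=0xc1

MEM[0x18,0x2a,0x0f] = 71 af c1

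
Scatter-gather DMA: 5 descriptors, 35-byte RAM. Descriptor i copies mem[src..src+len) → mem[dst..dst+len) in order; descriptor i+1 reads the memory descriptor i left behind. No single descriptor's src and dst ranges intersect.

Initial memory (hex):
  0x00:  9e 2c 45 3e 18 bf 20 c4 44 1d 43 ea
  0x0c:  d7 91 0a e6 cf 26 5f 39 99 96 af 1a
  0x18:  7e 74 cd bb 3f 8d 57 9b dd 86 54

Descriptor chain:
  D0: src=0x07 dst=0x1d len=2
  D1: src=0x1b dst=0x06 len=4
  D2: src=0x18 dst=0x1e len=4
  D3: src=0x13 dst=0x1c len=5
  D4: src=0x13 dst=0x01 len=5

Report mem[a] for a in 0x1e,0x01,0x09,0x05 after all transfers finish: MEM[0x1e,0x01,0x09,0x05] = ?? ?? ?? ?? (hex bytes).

  after D0: wrote 2B at 0x1d = c444
  after D1: wrote 4B at 0x06 = bb3fc444
  after D2: wrote 4B at 0x1e = 7e74cdbb
  after D3: wrote 5B at 0x1c = 399996af1a
  after D4: wrote 5B at 0x01 = 399996af1a
query mem[0x1e]=0x96, mem[0x01]=0x39, mem[0x09]=0x44, mem[0x05]=0x1a

MEM[0x1e,0x01,0x09,0x05] = 96 39 44 1a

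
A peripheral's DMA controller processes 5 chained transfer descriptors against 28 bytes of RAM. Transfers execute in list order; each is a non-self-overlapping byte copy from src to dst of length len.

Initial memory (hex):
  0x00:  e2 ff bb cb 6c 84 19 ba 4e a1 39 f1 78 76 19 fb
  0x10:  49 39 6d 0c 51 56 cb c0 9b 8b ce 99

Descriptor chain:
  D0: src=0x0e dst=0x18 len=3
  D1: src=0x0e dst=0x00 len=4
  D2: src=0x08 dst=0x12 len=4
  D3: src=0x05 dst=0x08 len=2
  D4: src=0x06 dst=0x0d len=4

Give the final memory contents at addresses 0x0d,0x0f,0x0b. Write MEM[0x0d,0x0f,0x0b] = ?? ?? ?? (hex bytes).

MEM[0x0d,0x0f,0x0b] = 19 84 f1

#0 dst[0x18+3] := {0x19,0xfb,0x49}
#1 dst[0x00+4] := {0x19,0xfb,0x49,0x39}
#2 dst[0x12+4] := {0x4e,0xa1,0x39,0xf1}
#3 dst[0x08+2] := {0x84,0x19}
#4 dst[0x0d+4] := {0x19,0xba,0x84,0x19}
query mem[0x0d]=0x19, mem[0x0f]=0x84, mem[0x0b]=0xf1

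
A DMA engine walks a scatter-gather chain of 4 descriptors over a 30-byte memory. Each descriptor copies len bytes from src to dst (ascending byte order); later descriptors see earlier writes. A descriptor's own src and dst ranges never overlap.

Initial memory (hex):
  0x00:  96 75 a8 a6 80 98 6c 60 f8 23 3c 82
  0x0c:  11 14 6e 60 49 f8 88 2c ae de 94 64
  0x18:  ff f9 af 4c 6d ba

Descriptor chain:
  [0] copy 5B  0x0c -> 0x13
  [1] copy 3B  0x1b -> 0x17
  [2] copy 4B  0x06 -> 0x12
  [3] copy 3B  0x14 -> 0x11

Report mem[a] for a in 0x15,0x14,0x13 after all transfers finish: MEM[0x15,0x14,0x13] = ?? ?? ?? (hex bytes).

D0: mem[0x13..0x17] <- [11 14 6e 60 49]
D1: mem[0x17..0x19] <- [4c 6d ba]
D2: mem[0x12..0x15] <- [6c 60 f8 23]
D3: mem[0x11..0x13] <- [f8 23 60]
query mem[0x15]=0x23, mem[0x14]=0xf8, mem[0x13]=0x60

MEM[0x15,0x14,0x13] = 23 f8 60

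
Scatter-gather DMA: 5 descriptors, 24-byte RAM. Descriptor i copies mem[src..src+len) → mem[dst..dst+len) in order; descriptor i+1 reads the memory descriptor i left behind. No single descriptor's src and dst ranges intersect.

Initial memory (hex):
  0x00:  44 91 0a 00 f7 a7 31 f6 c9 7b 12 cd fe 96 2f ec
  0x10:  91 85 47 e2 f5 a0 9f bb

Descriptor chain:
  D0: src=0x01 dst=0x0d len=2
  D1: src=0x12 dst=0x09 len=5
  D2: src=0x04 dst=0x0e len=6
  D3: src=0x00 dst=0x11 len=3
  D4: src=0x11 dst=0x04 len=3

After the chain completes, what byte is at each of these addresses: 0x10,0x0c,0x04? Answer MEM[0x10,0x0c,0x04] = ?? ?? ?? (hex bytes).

MEM[0x10,0x0c,0x04] = 31 a0 44

  after D0: wrote 2B at 0x0d = 910a
  after D1: wrote 5B at 0x09 = 47e2f5a09f
  after D2: wrote 6B at 0x0e = f7a731f6c947
  after D3: wrote 3B at 0x11 = 44910a
  after D4: wrote 3B at 0x04 = 44910a
query mem[0x10]=0x31, mem[0x0c]=0xa0, mem[0x04]=0x44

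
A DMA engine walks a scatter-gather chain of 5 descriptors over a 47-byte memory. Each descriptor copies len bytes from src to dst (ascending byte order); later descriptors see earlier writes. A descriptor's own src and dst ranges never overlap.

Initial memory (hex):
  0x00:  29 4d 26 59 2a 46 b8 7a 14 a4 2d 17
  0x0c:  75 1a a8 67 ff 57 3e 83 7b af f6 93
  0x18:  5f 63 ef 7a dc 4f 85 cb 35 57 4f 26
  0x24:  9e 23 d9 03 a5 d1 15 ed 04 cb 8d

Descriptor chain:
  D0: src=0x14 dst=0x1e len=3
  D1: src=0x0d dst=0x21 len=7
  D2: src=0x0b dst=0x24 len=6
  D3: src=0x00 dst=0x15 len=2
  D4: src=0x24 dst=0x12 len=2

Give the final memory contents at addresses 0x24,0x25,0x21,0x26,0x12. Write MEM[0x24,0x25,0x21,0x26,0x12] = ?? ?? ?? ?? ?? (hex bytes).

  after D0: wrote 3B at 0x1e = 7baff6
  after D1: wrote 7B at 0x21 = 1aa867ff573e83
  after D2: wrote 6B at 0x24 = 17751aa867ff
  after D3: wrote 2B at 0x15 = 294d
  after D4: wrote 2B at 0x12 = 1775
query mem[0x24]=0x17, mem[0x25]=0x75, mem[0x21]=0x1a, mem[0x26]=0x1a, mem[0x12]=0x17

MEM[0x24,0x25,0x21,0x26,0x12] = 17 75 1a 1a 17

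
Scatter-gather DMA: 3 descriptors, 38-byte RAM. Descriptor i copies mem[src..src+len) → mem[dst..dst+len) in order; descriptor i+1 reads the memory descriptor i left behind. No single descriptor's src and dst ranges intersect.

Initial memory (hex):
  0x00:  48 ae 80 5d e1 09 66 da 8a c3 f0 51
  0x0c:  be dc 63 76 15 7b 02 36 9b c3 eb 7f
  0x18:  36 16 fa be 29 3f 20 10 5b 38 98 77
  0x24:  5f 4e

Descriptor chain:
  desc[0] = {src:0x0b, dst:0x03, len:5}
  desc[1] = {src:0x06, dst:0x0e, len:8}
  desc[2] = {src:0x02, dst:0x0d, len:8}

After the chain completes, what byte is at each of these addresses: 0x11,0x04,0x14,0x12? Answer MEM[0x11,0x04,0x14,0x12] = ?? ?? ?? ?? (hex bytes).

[0] 0x0b->0x03 len=5 : 51 be dc 63 76
[1] 0x06->0x0e len=8 : 63 76 8a c3 f0 51 be dc
[2] 0x02->0x0d len=8 : 80 51 be dc 63 76 8a c3
query mem[0x11]=0x63, mem[0x04]=0xbe, mem[0x14]=0xc3, mem[0x12]=0x76

MEM[0x11,0x04,0x14,0x12] = 63 be c3 76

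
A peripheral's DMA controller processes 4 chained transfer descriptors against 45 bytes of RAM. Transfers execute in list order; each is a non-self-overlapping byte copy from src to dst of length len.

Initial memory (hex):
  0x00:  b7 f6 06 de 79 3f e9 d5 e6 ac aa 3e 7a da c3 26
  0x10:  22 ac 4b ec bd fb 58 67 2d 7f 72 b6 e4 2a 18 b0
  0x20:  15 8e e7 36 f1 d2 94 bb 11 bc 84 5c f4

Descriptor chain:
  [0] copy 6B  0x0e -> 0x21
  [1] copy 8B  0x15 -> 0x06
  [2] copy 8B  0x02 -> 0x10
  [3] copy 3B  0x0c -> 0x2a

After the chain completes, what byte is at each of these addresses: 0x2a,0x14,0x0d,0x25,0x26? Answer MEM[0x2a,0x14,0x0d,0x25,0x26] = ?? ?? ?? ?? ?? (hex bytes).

MEM[0x2a,0x14,0x0d,0x25,0x26] = b6 fb e4 4b ec

D0: mem[0x21..0x26] <- [c3 26 22 ac 4b ec]
D1: mem[0x06..0x0d] <- [fb 58 67 2d 7f 72 b6 e4]
D2: mem[0x10..0x17] <- [06 de 79 3f fb 58 67 2d]
D3: mem[0x2a..0x2c] <- [b6 e4 c3]
query mem[0x2a]=0xb6, mem[0x14]=0xfb, mem[0x0d]=0xe4, mem[0x25]=0x4b, mem[0x26]=0xec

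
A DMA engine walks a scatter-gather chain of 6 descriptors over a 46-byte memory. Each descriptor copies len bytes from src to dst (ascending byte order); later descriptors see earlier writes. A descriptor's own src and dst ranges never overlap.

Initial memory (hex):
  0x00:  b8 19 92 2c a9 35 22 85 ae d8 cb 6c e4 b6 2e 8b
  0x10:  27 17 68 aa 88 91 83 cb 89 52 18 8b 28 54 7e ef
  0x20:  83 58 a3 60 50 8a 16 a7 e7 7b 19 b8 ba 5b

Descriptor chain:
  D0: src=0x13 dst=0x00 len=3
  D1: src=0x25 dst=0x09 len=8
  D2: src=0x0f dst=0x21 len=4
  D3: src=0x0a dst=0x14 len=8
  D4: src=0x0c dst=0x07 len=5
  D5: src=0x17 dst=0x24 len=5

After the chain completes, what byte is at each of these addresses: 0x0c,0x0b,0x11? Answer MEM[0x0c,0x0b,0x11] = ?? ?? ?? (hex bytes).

#0 dst[0x00+3] := {0xaa,0x88,0x91}
#1 dst[0x09+8] := {0x8a,0x16,0xa7,0xe7,0x7b,0x19,0xb8,0xba}
#2 dst[0x21+4] := {0xb8,0xba,0x17,0x68}
#3 dst[0x14+8] := {0x16,0xa7,0xe7,0x7b,0x19,0xb8,0xba,0x17}
#4 dst[0x07+5] := {0xe7,0x7b,0x19,0xb8,0xba}
#5 dst[0x24+5] := {0x7b,0x19,0xb8,0xba,0x17}
query mem[0x0c]=0xe7, mem[0x0b]=0xba, mem[0x11]=0x17

MEM[0x0c,0x0b,0x11] = e7 ba 17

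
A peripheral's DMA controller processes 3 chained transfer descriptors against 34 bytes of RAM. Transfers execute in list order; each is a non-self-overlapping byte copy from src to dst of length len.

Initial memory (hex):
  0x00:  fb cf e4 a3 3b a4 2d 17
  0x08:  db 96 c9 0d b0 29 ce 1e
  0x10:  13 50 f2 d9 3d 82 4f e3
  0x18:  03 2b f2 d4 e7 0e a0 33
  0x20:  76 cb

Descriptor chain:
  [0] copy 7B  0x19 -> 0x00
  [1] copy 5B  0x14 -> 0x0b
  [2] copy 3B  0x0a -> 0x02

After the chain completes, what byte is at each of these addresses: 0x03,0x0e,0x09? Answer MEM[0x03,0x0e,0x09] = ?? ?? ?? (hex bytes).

MEM[0x03,0x0e,0x09] = 3d e3 96

[0] 0x19->0x00 len=7 : 2b f2 d4 e7 0e a0 33
[1] 0x14->0x0b len=5 : 3d 82 4f e3 03
[2] 0x0a->0x02 len=3 : c9 3d 82
query mem[0x03]=0x3d, mem[0x0e]=0xe3, mem[0x09]=0x96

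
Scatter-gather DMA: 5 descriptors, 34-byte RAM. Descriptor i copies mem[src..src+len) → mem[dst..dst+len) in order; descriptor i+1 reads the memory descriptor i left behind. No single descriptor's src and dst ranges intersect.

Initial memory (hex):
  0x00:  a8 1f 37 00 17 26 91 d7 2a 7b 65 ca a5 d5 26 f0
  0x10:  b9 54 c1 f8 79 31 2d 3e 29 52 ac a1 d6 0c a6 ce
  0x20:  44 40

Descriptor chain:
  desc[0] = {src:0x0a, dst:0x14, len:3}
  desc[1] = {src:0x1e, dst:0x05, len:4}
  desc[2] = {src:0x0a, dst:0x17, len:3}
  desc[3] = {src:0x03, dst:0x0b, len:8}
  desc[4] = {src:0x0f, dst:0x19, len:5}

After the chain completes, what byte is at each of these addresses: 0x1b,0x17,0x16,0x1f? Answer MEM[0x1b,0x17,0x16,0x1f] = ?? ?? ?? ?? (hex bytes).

MEM[0x1b,0x17,0x16,0x1f] = 7b 65 a5 ce

#0 dst[0x14+3] := {0x65,0xca,0xa5}
#1 dst[0x05+4] := {0xa6,0xce,0x44,0x40}
#2 dst[0x17+3] := {0x65,0xca,0xa5}
#3 dst[0x0b+8] := {0x00,0x17,0xa6,0xce,0x44,0x40,0x7b,0x65}
#4 dst[0x19+5] := {0x44,0x40,0x7b,0x65,0xf8}
query mem[0x1b]=0x7b, mem[0x17]=0x65, mem[0x16]=0xa5, mem[0x1f]=0xce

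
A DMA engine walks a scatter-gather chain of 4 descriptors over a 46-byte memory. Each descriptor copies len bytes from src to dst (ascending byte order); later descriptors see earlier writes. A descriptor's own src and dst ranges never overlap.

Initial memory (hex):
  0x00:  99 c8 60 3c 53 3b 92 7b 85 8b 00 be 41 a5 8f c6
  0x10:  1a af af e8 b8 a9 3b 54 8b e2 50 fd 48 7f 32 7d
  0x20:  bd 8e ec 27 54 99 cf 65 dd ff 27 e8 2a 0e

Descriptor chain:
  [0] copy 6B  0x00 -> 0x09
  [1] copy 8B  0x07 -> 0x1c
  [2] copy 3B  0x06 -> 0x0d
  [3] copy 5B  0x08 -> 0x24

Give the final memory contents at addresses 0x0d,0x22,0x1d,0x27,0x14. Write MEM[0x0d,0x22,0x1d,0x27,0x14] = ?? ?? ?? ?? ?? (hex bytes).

  after D0: wrote 6B at 0x09 = 99c8603c533b
  after D1: wrote 8B at 0x1c = 7b8599c8603c533b
  after D2: wrote 3B at 0x0d = 927b85
  after D3: wrote 5B at 0x24 = 8599c8603c
query mem[0x0d]=0x92, mem[0x22]=0x53, mem[0x1d]=0x85, mem[0x27]=0x60, mem[0x14]=0xb8

MEM[0x0d,0x22,0x1d,0x27,0x14] = 92 53 85 60 b8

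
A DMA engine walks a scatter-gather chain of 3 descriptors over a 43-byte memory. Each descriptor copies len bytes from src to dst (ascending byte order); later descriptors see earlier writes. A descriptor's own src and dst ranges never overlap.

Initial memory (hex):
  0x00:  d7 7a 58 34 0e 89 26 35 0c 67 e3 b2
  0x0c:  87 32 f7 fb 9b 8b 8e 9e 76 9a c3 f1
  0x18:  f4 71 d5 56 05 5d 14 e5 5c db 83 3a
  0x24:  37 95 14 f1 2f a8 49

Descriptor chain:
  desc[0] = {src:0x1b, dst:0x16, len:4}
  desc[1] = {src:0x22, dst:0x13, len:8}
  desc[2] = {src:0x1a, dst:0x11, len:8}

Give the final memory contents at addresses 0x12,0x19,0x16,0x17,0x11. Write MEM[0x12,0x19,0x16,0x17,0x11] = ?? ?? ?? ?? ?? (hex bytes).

  after D0: wrote 4B at 0x16 = 56055d14
  after D1: wrote 8B at 0x13 = 833a379514f12fa8
  after D2: wrote 8B at 0x11 = a856055d14e55cdb
query mem[0x12]=0x56, mem[0x19]=0x2f, mem[0x16]=0xe5, mem[0x17]=0x5c, mem[0x11]=0xa8

MEM[0x12,0x19,0x16,0x17,0x11] = 56 2f e5 5c a8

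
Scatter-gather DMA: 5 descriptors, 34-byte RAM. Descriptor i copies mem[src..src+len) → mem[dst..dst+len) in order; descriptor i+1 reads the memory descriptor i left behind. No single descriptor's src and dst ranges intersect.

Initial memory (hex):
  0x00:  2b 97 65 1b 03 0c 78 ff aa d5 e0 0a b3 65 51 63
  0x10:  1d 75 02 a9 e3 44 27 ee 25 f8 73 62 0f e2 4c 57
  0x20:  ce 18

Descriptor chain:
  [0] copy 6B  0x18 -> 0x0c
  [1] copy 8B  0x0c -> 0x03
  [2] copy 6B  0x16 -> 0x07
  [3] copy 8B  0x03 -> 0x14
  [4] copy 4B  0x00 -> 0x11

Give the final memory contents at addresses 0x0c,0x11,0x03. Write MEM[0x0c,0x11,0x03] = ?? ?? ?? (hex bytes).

MEM[0x0c,0x11,0x03] = 62 2b 25

[0] 0x18->0x0c len=6 : 25 f8 73 62 0f e2
[1] 0x0c->0x03 len=8 : 25 f8 73 62 0f e2 02 a9
[2] 0x16->0x07 len=6 : 27 ee 25 f8 73 62
[3] 0x03->0x14 len=8 : 25 f8 73 62 27 ee 25 f8
[4] 0x00->0x11 len=4 : 2b 97 65 25
query mem[0x0c]=0x62, mem[0x11]=0x2b, mem[0x03]=0x25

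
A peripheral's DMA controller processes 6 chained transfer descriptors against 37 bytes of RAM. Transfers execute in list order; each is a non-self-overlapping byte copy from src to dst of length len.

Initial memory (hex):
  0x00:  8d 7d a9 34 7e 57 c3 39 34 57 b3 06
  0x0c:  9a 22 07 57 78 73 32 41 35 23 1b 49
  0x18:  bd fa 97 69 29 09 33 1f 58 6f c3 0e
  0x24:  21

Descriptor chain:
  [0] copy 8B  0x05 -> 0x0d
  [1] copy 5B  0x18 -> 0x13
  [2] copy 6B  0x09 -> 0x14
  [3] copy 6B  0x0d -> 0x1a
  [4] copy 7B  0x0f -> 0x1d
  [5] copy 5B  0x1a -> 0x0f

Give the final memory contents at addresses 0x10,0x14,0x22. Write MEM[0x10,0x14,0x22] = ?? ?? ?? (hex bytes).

MEM[0x10,0x14,0x22] = c3 57 57

D0: mem[0x0d..0x14] <- [57 c3 39 34 57 b3 06 9a]
D1: mem[0x13..0x17] <- [bd fa 97 69 29]
D2: mem[0x14..0x19] <- [57 b3 06 9a 57 c3]
D3: mem[0x1a..0x1f] <- [57 c3 39 34 57 b3]
D4: mem[0x1d..0x23] <- [39 34 57 b3 bd 57 b3]
D5: mem[0x0f..0x13] <- [57 c3 39 39 34]
query mem[0x10]=0xc3, mem[0x14]=0x57, mem[0x22]=0x57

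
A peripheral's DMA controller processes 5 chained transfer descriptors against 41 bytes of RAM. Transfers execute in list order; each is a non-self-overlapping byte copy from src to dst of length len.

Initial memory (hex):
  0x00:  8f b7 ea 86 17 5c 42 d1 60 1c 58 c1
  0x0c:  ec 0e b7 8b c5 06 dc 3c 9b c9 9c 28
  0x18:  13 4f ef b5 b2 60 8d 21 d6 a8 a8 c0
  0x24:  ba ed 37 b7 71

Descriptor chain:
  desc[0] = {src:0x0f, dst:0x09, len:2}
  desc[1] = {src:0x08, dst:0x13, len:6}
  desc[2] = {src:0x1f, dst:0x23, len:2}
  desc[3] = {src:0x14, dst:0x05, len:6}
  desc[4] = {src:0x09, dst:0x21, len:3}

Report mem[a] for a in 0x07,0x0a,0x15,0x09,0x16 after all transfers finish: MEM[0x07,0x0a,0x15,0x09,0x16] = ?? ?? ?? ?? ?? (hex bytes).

  after D0: wrote 2B at 0x09 = 8bc5
  after D1: wrote 6B at 0x13 = 608bc5c1ec0e
  after D2: wrote 2B at 0x23 = 21d6
  after D3: wrote 6B at 0x05 = 8bc5c1ec0e4f
  after D4: wrote 3B at 0x21 = 0e4fc1
query mem[0x07]=0xc1, mem[0x0a]=0x4f, mem[0x15]=0xc5, mem[0x09]=0x0e, mem[0x16]=0xc1

MEM[0x07,0x0a,0x15,0x09,0x16] = c1 4f c5 0e c1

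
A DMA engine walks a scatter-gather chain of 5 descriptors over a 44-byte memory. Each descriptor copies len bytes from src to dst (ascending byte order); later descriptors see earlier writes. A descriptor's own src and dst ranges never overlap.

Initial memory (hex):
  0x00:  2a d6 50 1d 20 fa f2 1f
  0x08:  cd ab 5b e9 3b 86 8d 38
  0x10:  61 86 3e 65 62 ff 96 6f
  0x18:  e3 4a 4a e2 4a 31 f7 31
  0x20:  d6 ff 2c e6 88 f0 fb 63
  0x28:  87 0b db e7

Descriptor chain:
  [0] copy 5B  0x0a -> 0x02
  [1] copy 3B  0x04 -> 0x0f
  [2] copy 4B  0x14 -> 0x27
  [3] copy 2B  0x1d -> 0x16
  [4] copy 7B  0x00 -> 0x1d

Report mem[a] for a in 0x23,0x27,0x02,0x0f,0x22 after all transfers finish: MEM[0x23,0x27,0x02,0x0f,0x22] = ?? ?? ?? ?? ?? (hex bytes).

D0: mem[0x02..0x06] <- [5b e9 3b 86 8d]
D1: mem[0x0f..0x11] <- [3b 86 8d]
D2: mem[0x27..0x2a] <- [62 ff 96 6f]
D3: mem[0x16..0x17] <- [31 f7]
D4: mem[0x1d..0x23] <- [2a d6 5b e9 3b 86 8d]
query mem[0x23]=0x8d, mem[0x27]=0x62, mem[0x02]=0x5b, mem[0x0f]=0x3b, mem[0x22]=0x86

MEM[0x23,0x27,0x02,0x0f,0x22] = 8d 62 5b 3b 86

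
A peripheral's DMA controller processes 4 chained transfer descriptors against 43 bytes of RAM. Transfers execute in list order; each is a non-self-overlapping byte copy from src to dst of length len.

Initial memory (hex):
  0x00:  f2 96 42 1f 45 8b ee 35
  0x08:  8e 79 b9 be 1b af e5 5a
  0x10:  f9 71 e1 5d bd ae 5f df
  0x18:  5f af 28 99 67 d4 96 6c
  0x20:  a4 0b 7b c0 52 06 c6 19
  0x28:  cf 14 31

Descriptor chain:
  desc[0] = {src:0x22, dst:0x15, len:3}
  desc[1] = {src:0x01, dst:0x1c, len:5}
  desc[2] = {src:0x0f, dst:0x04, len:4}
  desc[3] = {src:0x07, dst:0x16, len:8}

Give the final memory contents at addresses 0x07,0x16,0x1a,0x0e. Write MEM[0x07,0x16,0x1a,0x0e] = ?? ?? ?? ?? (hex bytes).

D0: mem[0x15..0x17] <- [7b c0 52]
D1: mem[0x1c..0x20] <- [96 42 1f 45 8b]
D2: mem[0x04..0x07] <- [5a f9 71 e1]
D3: mem[0x16..0x1d] <- [e1 8e 79 b9 be 1b af e5]
query mem[0x07]=0xe1, mem[0x16]=0xe1, mem[0x1a]=0xbe, mem[0x0e]=0xe5

MEM[0x07,0x16,0x1a,0x0e] = e1 e1 be e5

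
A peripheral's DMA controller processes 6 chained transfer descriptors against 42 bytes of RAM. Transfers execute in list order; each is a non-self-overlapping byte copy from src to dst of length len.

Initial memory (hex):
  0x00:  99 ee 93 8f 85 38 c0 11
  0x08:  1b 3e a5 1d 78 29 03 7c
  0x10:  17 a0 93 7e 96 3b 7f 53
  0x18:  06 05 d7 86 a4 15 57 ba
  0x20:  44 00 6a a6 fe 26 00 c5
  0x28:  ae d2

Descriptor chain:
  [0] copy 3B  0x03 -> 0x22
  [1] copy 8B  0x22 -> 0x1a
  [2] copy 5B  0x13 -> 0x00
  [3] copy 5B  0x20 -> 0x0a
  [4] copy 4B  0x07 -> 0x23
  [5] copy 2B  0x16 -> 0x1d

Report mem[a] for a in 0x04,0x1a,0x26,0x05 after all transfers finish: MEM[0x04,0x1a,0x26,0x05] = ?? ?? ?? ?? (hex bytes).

MEM[0x04,0x1a,0x26,0x05] = 53 8f ae 38

#0 dst[0x22+3] := {0x8f,0x85,0x38}
#1 dst[0x1a+8] := {0x8f,0x85,0x38,0x26,0x00,0xc5,0xae,0xd2}
#2 dst[0x00+5] := {0x7e,0x96,0x3b,0x7f,0x53}
#3 dst[0x0a+5] := {0xae,0xd2,0x8f,0x85,0x38}
#4 dst[0x23+4] := {0x11,0x1b,0x3e,0xae}
#5 dst[0x1d+2] := {0x7f,0x53}
query mem[0x04]=0x53, mem[0x1a]=0x8f, mem[0x26]=0xae, mem[0x05]=0x38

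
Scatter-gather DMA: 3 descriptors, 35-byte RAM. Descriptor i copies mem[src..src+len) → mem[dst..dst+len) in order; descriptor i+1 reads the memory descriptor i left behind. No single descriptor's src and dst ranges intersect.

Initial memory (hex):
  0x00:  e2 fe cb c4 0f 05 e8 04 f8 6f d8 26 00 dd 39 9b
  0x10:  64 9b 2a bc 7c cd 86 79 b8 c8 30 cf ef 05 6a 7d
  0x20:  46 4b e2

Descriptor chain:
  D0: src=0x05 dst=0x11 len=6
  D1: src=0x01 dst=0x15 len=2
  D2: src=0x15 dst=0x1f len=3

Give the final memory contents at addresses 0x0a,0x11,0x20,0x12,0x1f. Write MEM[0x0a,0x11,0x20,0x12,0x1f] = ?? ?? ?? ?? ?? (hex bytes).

D0: mem[0x11..0x16] <- [05 e8 04 f8 6f d8]
D1: mem[0x15..0x16] <- [fe cb]
D2: mem[0x1f..0x21] <- [fe cb 79]
query mem[0x0a]=0xd8, mem[0x11]=0x05, mem[0x20]=0xcb, mem[0x12]=0xe8, mem[0x1f]=0xfe

MEM[0x0a,0x11,0x20,0x12,0x1f] = d8 05 cb e8 fe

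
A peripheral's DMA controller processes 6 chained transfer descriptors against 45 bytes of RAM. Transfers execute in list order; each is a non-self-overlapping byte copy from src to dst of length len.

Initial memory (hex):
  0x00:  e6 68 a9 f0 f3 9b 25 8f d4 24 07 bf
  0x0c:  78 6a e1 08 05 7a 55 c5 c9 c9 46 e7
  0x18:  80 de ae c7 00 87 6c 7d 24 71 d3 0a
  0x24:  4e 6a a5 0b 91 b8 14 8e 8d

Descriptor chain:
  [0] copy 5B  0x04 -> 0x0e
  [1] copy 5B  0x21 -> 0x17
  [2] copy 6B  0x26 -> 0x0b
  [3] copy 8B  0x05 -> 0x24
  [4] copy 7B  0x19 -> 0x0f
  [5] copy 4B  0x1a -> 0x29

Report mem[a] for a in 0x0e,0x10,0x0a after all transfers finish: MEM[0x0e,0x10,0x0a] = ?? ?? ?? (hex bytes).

MEM[0x0e,0x10,0x0a] = b8 4e 07

[0] 0x04->0x0e len=5 : f3 9b 25 8f d4
[1] 0x21->0x17 len=5 : 71 d3 0a 4e 6a
[2] 0x26->0x0b len=6 : a5 0b 91 b8 14 8e
[3] 0x05->0x24 len=8 : 9b 25 8f d4 24 07 a5 0b
[4] 0x19->0x0f len=7 : 0a 4e 6a 00 87 6c 7d
[5] 0x1a->0x29 len=4 : 4e 6a 00 87
query mem[0x0e]=0xb8, mem[0x10]=0x4e, mem[0x0a]=0x07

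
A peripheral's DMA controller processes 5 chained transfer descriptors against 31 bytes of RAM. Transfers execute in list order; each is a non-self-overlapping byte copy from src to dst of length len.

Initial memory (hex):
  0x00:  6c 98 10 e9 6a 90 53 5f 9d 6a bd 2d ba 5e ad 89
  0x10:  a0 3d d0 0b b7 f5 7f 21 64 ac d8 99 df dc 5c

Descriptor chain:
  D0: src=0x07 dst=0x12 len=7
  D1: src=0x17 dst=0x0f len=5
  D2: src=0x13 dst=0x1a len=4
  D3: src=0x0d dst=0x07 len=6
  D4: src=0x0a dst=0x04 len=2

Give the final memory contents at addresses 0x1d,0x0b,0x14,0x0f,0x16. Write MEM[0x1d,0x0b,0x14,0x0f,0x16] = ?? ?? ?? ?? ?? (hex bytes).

MEM[0x1d,0x0b,0x14,0x0f,0x16] = 2d ac 6a ba 2d

#0 dst[0x12+7] := {0x5f,0x9d,0x6a,0xbd,0x2d,0xba,0x5e}
#1 dst[0x0f+5] := {0xba,0x5e,0xac,0xd8,0x99}
#2 dst[0x1a+4] := {0x99,0x6a,0xbd,0x2d}
#3 dst[0x07+6] := {0x5e,0xad,0xba,0x5e,0xac,0xd8}
#4 dst[0x04+2] := {0x5e,0xac}
query mem[0x1d]=0x2d, mem[0x0b]=0xac, mem[0x14]=0x6a, mem[0x0f]=0xba, mem[0x16]=0x2d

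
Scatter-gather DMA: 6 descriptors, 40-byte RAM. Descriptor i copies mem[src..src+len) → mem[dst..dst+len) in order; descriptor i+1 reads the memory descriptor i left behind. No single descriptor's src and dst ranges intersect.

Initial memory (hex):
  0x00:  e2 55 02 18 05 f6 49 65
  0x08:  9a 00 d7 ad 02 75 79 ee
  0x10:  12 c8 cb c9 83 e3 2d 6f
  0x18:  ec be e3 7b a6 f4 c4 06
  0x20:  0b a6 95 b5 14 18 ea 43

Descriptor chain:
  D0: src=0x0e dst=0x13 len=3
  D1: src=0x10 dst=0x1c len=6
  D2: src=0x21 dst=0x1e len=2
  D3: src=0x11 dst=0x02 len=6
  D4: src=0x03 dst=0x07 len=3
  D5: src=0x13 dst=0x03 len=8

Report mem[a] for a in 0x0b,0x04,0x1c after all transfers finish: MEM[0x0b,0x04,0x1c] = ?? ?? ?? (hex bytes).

#0 dst[0x13+3] := {0x79,0xee,0x12}
#1 dst[0x1c+6] := {0x12,0xc8,0xcb,0x79,0xee,0x12}
#2 dst[0x1e+2] := {0x12,0x95}
#3 dst[0x02+6] := {0xc8,0xcb,0x79,0xee,0x12,0x2d}
#4 dst[0x07+3] := {0xcb,0x79,0xee}
#5 dst[0x03+8] := {0x79,0xee,0x12,0x2d,0x6f,0xec,0xbe,0xe3}
query mem[0x0b]=0xad, mem[0x04]=0xee, mem[0x1c]=0x12

MEM[0x0b,0x04,0x1c] = ad ee 12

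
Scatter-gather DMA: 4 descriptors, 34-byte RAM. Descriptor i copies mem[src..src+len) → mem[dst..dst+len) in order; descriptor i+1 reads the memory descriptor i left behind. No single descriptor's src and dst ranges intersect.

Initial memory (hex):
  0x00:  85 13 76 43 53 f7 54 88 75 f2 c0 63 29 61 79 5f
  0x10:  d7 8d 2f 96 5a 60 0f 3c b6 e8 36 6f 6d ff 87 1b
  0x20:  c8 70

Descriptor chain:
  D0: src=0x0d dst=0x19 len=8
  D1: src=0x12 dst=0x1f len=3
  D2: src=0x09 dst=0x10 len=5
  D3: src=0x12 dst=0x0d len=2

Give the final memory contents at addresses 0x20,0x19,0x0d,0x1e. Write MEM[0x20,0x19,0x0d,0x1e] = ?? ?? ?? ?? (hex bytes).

MEM[0x20,0x19,0x0d,0x1e] = 96 61 63 2f

[0] 0x0d->0x19 len=8 : 61 79 5f d7 8d 2f 96 5a
[1] 0x12->0x1f len=3 : 2f 96 5a
[2] 0x09->0x10 len=5 : f2 c0 63 29 61
[3] 0x12->0x0d len=2 : 63 29
query mem[0x20]=0x96, mem[0x19]=0x61, mem[0x0d]=0x63, mem[0x1e]=0x2f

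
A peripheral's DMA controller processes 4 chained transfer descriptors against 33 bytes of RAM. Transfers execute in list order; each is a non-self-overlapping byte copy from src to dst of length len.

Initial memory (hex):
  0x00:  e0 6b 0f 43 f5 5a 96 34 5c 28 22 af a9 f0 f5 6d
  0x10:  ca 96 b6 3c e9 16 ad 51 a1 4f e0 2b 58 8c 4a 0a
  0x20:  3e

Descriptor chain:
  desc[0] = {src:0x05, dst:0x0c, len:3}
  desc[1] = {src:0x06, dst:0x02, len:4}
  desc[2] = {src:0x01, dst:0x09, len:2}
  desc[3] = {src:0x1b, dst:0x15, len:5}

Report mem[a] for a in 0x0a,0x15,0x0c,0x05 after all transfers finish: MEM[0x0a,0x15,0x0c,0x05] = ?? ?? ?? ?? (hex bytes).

  after D0: wrote 3B at 0x0c = 5a9634
  after D1: wrote 4B at 0x02 = 96345c28
  after D2: wrote 2B at 0x09 = 6b96
  after D3: wrote 5B at 0x15 = 2b588c4a0a
query mem[0x0a]=0x96, mem[0x15]=0x2b, mem[0x0c]=0x5a, mem[0x05]=0x28

MEM[0x0a,0x15,0x0c,0x05] = 96 2b 5a 28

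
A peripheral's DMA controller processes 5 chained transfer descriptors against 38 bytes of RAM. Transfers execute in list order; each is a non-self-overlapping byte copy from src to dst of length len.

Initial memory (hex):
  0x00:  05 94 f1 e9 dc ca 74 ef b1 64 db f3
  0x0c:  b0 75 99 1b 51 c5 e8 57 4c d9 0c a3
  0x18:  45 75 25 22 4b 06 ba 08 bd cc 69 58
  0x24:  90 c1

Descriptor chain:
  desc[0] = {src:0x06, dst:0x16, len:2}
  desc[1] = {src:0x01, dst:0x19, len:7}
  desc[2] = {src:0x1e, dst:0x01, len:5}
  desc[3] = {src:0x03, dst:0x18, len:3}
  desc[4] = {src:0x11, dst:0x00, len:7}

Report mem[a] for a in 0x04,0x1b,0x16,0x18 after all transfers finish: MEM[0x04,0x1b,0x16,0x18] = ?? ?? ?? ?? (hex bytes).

D0: mem[0x16..0x17] <- [74 ef]
D1: mem[0x19..0x1f] <- [94 f1 e9 dc ca 74 ef]
D2: mem[0x01..0x05] <- [74 ef bd cc 69]
D3: mem[0x18..0x1a] <- [bd cc 69]
D4: mem[0x00..0x06] <- [c5 e8 57 4c d9 74 ef]
query mem[0x04]=0xd9, mem[0x1b]=0xe9, mem[0x16]=0x74, mem[0x18]=0xbd

MEM[0x04,0x1b,0x16,0x18] = d9 e9 74 bd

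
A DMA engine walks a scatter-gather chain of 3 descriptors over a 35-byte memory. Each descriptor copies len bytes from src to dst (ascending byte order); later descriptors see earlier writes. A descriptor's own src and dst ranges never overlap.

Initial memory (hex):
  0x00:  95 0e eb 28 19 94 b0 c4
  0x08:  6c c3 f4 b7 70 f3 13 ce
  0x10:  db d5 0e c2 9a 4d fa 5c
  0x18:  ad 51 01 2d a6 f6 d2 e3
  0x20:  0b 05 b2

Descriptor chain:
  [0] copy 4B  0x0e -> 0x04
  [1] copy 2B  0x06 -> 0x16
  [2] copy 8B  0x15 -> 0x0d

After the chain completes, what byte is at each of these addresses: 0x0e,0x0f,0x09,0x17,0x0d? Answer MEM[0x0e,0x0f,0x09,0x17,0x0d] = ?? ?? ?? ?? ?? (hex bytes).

MEM[0x0e,0x0f,0x09,0x17,0x0d] = db d5 c3 d5 4d

#0 dst[0x04+4] := {0x13,0xce,0xdb,0xd5}
#1 dst[0x16+2] := {0xdb,0xd5}
#2 dst[0x0d+8] := {0x4d,0xdb,0xd5,0xad,0x51,0x01,0x2d,0xa6}
query mem[0x0e]=0xdb, mem[0x0f]=0xd5, mem[0x09]=0xc3, mem[0x17]=0xd5, mem[0x0d]=0x4d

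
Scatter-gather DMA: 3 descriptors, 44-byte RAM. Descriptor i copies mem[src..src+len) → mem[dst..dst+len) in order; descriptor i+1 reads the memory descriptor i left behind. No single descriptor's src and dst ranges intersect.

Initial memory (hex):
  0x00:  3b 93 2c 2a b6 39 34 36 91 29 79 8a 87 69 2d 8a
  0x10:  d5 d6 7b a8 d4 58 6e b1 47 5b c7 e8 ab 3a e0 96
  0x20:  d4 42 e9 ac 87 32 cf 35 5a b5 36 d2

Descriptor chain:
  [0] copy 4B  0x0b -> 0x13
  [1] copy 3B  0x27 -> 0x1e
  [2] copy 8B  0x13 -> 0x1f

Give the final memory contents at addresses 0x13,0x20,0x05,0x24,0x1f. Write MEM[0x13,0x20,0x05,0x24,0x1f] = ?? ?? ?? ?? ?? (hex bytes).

MEM[0x13,0x20,0x05,0x24,0x1f] = 8a 87 39 47 8a

[0] 0x0b->0x13 len=4 : 8a 87 69 2d
[1] 0x27->0x1e len=3 : 35 5a b5
[2] 0x13->0x1f len=8 : 8a 87 69 2d b1 47 5b c7
query mem[0x13]=0x8a, mem[0x20]=0x87, mem[0x05]=0x39, mem[0x24]=0x47, mem[0x1f]=0x8a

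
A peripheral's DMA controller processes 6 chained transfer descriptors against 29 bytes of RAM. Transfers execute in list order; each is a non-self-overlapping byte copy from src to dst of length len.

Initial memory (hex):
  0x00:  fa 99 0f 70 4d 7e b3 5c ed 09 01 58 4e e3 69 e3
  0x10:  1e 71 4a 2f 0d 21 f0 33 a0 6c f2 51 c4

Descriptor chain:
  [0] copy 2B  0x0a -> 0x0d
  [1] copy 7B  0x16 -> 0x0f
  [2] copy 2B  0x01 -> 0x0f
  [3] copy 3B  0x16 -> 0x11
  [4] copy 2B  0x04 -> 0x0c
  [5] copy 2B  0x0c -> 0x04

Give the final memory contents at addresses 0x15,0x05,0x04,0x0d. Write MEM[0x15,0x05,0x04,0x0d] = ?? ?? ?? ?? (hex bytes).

MEM[0x15,0x05,0x04,0x0d] = c4 7e 4d 7e

[0] 0x0a->0x0d len=2 : 01 58
[1] 0x16->0x0f len=7 : f0 33 a0 6c f2 51 c4
[2] 0x01->0x0f len=2 : 99 0f
[3] 0x16->0x11 len=3 : f0 33 a0
[4] 0x04->0x0c len=2 : 4d 7e
[5] 0x0c->0x04 len=2 : 4d 7e
query mem[0x15]=0xc4, mem[0x05]=0x7e, mem[0x04]=0x4d, mem[0x0d]=0x7e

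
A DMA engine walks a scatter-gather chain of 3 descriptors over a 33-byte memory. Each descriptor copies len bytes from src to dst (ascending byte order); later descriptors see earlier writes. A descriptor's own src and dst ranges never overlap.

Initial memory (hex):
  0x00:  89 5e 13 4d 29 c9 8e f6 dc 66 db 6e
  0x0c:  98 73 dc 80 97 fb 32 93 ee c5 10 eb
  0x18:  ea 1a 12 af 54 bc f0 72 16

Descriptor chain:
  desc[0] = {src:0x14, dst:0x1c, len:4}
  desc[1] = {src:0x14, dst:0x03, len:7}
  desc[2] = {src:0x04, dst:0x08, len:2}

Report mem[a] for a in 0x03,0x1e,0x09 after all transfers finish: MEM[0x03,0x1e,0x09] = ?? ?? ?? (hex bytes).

  after D0: wrote 4B at 0x1c = eec510eb
  after D1: wrote 7B at 0x03 = eec510ebea1a12
  after D2: wrote 2B at 0x08 = c510
query mem[0x03]=0xee, mem[0x1e]=0x10, mem[0x09]=0x10

MEM[0x03,0x1e,0x09] = ee 10 10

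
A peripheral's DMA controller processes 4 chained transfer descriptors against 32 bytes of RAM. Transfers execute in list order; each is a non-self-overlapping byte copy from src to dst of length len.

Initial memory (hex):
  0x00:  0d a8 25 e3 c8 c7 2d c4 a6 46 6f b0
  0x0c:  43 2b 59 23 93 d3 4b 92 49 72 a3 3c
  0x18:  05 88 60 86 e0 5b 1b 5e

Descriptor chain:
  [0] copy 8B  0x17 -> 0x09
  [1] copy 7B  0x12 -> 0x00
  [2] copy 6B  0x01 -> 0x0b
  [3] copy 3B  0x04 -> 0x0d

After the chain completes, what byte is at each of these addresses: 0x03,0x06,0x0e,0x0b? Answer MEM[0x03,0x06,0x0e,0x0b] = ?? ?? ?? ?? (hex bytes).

MEM[0x03,0x06,0x0e,0x0b] = 72 05 3c 92

D0: mem[0x09..0x10] <- [3c 05 88 60 86 e0 5b 1b]
D1: mem[0x00..0x06] <- [4b 92 49 72 a3 3c 05]
D2: mem[0x0b..0x10] <- [92 49 72 a3 3c 05]
D3: mem[0x0d..0x0f] <- [a3 3c 05]
query mem[0x03]=0x72, mem[0x06]=0x05, mem[0x0e]=0x3c, mem[0x0b]=0x92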